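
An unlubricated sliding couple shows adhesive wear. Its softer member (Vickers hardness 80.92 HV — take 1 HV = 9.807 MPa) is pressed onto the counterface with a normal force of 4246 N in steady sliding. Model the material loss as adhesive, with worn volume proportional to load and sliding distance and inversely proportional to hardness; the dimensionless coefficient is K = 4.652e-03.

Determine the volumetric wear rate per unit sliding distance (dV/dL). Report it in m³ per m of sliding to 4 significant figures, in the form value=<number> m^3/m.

value=2.489e-08 m^3/m

All working math maintains full float precision, and printed values are rounded. Rounded just once: 4 significant digits.
Convert: Hardness H = 80.92 HV × 9.807 MPa/HV = 793.6 MPa = 7.936e+08 Pa.
Collected in SI base units: W = 4246 N, H = 7.936e+08 Pa, K = 4.652e-03.
Wear rate dV/dL = K·W/H, per unit distance: 4.652e-03 · 4246 / 7.936e+08 = 2.489e-08 m³/m.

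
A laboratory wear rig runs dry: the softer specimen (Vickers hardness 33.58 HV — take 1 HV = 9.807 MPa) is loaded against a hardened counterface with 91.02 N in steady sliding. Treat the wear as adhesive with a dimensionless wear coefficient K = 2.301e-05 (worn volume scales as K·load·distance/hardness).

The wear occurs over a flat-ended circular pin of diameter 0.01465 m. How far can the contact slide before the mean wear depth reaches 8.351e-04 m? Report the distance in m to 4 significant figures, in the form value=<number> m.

The intermediates are displayed rounded — all working math runs at full precision. Rounded once at the end, at four significant digits.
Hardness H = 33.58 HV × 9.807 MPa/HV = 329.3 MPa = 3.293e+08 Pa.
Contact area A = π·d²/4 = π·(0.01465 m)²/4 = 1.686e-04 m².
SI base units throughout: W = 91.02 N, H = 3.293e+08 Pa, K = 2.301e-05.
Volume at the limit: V_lim = h_lim·A = 8.351e-04 · 1.686e-04 = 1.408e-07 m³.
So the life L = V_lim·H/(K·W) = 1.408e-07 · 3.293e+08 / (2.301e-05 · 91.02) = 2.213e+04 m.

value=2.213e+04 m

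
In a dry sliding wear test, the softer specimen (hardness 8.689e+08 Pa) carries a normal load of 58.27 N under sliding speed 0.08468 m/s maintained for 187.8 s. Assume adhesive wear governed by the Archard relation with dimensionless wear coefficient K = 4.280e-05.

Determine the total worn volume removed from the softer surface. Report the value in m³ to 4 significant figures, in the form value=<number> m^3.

Shown intermediates are rounded — all arithmetic carries full float precision — one last rounding, at 4 significant figures.
Sliding distance L = v·t = 0.08468 m/s × 187.8 s = 15.90 m.
Restated in SI base units: W = 58.27 N, H = 8.689e+08 Pa, K = 4.280e-05.
By Archard's law, V = K·W·L/H = 4.280e-05 · 58.27 · 15.90 / 8.689e+08 = 4.565e-11 m³.

value=4.565e-11 m^3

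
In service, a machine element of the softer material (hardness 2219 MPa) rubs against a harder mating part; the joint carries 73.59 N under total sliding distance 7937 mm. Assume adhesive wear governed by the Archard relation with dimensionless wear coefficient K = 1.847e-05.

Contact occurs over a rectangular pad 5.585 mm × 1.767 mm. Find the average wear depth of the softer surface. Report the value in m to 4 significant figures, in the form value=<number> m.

value=4.926e-07 m

All arithmetic keeps full float precision. Intermediate values appear rounded — one final rounding to 4 significant digits.
Convert: The distance L = 7937 mm = 7.937 m.
Convert: Hardness H = 2219 MPa = 2.219e+09 Pa.
Convert: Pad sides 5.585 mm × 1.767 mm = 0.005585 m × 0.001767 m. Contact area A = 0.005585 m × 0.001767 m = 9.869e-06 m².
Collected in SI base units: W = 73.59 N, H = 2.219e+09 Pa, K = 1.847e-05.
Volume removed: V = K·W·L/H = 1.847e-05 · 73.59 · 7.937 / 2.219e+09 = 4.862e-12 m³.
Depth of wear h = V/A = 4.862e-12 / 9.869e-06 = 4.926e-07 m.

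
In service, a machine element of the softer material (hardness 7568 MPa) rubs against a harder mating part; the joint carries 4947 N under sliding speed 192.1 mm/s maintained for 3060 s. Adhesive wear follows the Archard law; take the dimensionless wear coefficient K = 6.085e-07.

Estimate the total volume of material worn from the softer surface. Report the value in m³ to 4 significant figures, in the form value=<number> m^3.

value=2.338e-10 m^3

Displayed values are rounded, and each operation holds exact precision, and a lone final rounding: four significant digits.
Sliding speed v = 192.1 mm/s = 0.1921 m/s. Sliding distance L = v·t = 0.1921 m/s × 3060 s = 587.8 m.
Hardness H = 7568 MPa = 7.568e+09 Pa.
As SI base values: W = 4947 N, H = 7.568e+09 Pa, K = 6.085e-07.
Archard volume V = K·W·L/H = 6.085e-07 · 4947 · 587.8 / 7.568e+09 = 2.338e-10 m³.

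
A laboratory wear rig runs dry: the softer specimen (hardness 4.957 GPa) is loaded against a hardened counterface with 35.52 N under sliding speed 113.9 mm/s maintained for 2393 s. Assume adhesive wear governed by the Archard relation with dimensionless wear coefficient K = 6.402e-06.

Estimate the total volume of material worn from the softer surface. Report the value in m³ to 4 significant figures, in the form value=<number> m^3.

value=1.250e-11 m^3

All working math maintains exact precision, and intermediates are displayed rounded, and one final rounding: four significant digits.
Sliding speed v = 113.9 mm/s = 0.1139 m/s. The distance L = v·t = 0.1139 m/s × 2393 s = 272.6 m.
Hardness H = 4.957 GPa = 4.957e+09 Pa.
SI base units throughout: W = 35.52 N, H = 4.957e+09 Pa, K = 6.402e-06.
Archard relation: V = K·W·L/H = 6.402e-06 · 35.52 · 272.6 / 4.957e+09 = 1.250e-11 m³.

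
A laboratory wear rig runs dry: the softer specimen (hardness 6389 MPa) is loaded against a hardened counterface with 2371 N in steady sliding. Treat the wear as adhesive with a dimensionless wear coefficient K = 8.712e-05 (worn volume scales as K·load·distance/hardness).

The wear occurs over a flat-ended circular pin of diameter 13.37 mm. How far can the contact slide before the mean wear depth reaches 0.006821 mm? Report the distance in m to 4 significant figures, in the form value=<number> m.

Intermediates appear rounded — the algebra carries full float precision; a single final rounding, at four significant figures.
Convert: Hardness H = 6389 MPa = 6.389e+09 Pa.
Convert: Pin diameter d = 13.37 mm = 0.01337 m. Contact area A = π·d²/4 = π·(0.01337 m)²/4 = 1.404e-04 m².
Convert: Depth limit h_lim = 0.006821 mm = 6.821e-06 m.
Restated in SI base units: W = 2371 N, H = 6.389e+09 Pa, K = 8.712e-05.
Limit volume V_lim = h_lim·A = 6.821e-06 · 1.404e-04 = 9.576e-10 m³.
So the life L = V_lim·H/(K·W) = 9.576e-10 · 6.389e+09 / (8.712e-05 · 2371) = 29.62 m.

value=29.62 m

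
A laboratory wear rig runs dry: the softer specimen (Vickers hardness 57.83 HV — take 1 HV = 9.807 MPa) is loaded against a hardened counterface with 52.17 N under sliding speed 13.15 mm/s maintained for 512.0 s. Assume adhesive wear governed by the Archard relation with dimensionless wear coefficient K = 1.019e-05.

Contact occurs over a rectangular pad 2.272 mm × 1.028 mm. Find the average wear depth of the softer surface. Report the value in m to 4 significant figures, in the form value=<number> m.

Shown intermediates are rounded — all working math maintains exact precision. Rounded just once to 4 significant figures.
Convert: Sliding speed v = 13.15 mm/s = 0.01315 m/s. Distance L = v·t = 0.01315 m/s × 512.0 s = 6.733 m.
Convert: Hardness H = 57.83 HV × 9.807 MPa/HV = 567.1 MPa = 5.671e+08 Pa.
Convert: Pad sides 2.272 mm × 1.028 mm = 0.002272 m × 0.001028 m. Contact area A = 0.002272 m × 0.001028 m = 2.336e-06 m².
In SI base units: W = 52.17 N, H = 5.671e+08 Pa, K = 1.019e-05.
The Archard volume V = K·W·L/H = 1.019e-05 · 52.17 · 6.733 / 5.671e+08 = 6.311e-12 m³.
Depth of wear h = V/A = 6.311e-12 / 2.336e-06 = 2.702e-06 m.

value=2.702e-06 m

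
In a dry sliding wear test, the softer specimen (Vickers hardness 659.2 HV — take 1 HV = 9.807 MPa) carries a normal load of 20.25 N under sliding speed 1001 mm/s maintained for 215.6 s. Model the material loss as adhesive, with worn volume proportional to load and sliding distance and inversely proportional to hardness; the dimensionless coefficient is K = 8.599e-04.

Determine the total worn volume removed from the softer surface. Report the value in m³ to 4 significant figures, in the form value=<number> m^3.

value=5.813e-10 m^3

Intermediate values are displayed rounded; every step runs at full float precision — one final rounding: 4 significant digits.
Sliding speed v = 1001 mm/s = 1.001 m/s. Distance L = v·t = 1.001 m/s × 215.6 s = 215.8 m.
Hardness H = 659.2 HV × 9.807 MPa/HV = 6465 MPa = 6.465e+09 Pa.
Restated in SI base units: W = 20.25 N, H = 6.465e+09 Pa, K = 8.599e-04.
Archard relation: V = K·W·L/H = 8.599e-04 · 20.25 · 215.8 / 6.465e+09 = 5.813e-10 m³.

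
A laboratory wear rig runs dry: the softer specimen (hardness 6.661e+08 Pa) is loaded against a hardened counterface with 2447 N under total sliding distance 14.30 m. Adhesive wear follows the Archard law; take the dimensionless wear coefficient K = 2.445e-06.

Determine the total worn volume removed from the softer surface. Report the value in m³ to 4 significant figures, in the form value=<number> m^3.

Intermediate values appear rounded — all working math carries exact precision — rounded just once, at 4 significant figures.
Restated in SI base units: W = 2447 N, H = 6.661e+08 Pa, K = 2.445e-06.
By Archard's law, V = K·W·L/H = 2.445e-06 · 2447 · 14.30 / 6.661e+08 = 1.284e-10 m³.

value=1.284e-10 m^3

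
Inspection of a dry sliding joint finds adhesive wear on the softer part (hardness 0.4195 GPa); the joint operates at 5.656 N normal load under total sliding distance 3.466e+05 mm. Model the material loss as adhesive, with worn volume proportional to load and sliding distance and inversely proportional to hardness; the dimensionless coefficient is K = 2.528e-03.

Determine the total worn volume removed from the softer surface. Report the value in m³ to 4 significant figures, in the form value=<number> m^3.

value=1.181e-08 m^3

The intermediates are displayed rounded; every step runs at full float precision, and one last rounding: 4 significant digits.
Total distance L = 3.466e+05 mm = 346.6 m.
Hardness H = 0.4195 GPa = 4.195e+08 Pa.
SI base units throughout: W = 5.656 N, H = 4.195e+08 Pa, K = 2.528e-03.
By Archard's law, V = K·W·L/H = 2.528e-03 · 5.656 · 346.6 / 4.195e+08 = 1.181e-08 m³.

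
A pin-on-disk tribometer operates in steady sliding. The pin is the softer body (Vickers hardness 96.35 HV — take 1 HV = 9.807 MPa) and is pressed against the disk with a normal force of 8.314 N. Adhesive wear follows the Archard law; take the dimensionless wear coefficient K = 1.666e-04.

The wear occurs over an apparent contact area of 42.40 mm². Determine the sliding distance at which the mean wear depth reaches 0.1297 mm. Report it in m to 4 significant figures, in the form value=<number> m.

value=3752 m

Intermediate values are displayed rounded. All working math holds full precision, and rounded just once to four significant figures.
Convert: Hardness H = 96.35 HV × 9.807 MPa/HV = 944.9 MPa = 9.449e+08 Pa.
Convert: Contact area A = 42.40 mm² = 4.240e-05 m².
Convert: Depth limit h_lim = 0.1297 mm = 1.297e-04 m.
Restated in SI base units: W = 8.314 N, H = 9.449e+08 Pa, K = 1.666e-04.
At the depth limit, V_lim = h_lim·A = 1.297e-04 · 4.240e-05 = 5.499e-09 m³.
So the life L = V_lim·H/(K·W) = 5.499e-09 · 9.449e+08 / (1.666e-04 · 8.314) = 3752 m.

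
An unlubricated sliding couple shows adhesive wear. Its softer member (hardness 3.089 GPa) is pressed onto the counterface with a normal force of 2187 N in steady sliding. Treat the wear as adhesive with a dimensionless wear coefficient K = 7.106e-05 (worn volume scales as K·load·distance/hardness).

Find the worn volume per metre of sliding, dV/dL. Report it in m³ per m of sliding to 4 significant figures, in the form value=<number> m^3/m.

value=5.031e-11 m^3/m

Intermediates appear rounded. Each operation keeps full precision, and one last rounding, at 4 significant digits.
Convert: Hardness H = 3.089 GPa = 3.089e+09 Pa.
In SI base units: W = 2187 N, H = 3.089e+09 Pa, K = 7.106e-05.
Wear rate dV/dL = K·W/H: 7.106e-05 · 2187 / 3.089e+09 = 5.031e-11 m³/m.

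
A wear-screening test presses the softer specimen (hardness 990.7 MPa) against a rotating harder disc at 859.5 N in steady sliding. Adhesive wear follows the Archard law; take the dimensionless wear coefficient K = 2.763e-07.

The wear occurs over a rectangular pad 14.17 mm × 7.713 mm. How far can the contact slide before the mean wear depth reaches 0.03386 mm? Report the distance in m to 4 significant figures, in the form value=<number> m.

value=1.544e+04 m

Printed values are rounded. The algebra runs at full float precision. Rounded just once: 4 significant figures.
Convert: Hardness H = 990.7 MPa = 9.907e+08 Pa.
Convert: Pad sides 14.17 mm × 7.713 mm = 0.01417 m × 0.007713 m. Contact area A = 0.01417 m × 0.007713 m = 1.093e-04 m².
Convert: Depth limit h_lim = 0.03386 mm = 3.386e-05 m.
Restated in SI base units: W = 859.5 N, H = 9.907e+08 Pa, K = 2.763e-07.
Allowed volume V_lim = h_lim·A = 3.386e-05 · 1.093e-04 = 3.701e-09 m³.
Inverting, life L = V_lim·H/(K·W) = 3.701e-09 · 9.907e+08 / (2.763e-07 · 859.5) = 1.544e+04 m.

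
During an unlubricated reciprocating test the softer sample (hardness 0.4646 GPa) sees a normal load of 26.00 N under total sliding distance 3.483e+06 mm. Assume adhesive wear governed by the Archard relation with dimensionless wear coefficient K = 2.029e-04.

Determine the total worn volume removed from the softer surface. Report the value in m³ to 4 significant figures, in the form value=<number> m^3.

value=3.955e-08 m^3

The algebra runs at full float precision; the intermediates are displayed rounded, and a lone final rounding to four significant figures.
Distance covered L = 3.483e+06 mm = 3483 m.
Hardness H = 0.4646 GPa = 4.646e+08 Pa.
As SI base values: W = 26.00 N, H = 4.646e+08 Pa, K = 2.029e-04.
Apply Archard: V = K·W·L/H = 2.029e-04 · 26.00 · 3483 / 4.646e+08 = 3.955e-08 m³.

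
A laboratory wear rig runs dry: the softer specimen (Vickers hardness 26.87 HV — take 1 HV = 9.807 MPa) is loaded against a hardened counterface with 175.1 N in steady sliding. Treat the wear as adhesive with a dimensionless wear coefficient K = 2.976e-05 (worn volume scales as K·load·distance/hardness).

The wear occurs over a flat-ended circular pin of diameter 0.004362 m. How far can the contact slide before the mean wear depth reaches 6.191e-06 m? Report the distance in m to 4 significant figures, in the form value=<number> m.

value=4.679 m

Printed values are rounded; the algebra maintains full precision. Rounded once at the end: 4 significant figures.
Hardness H = 26.87 HV × 9.807 MPa/HV = 263.5 MPa = 2.635e+08 Pa.
Contact area A = π·d²/4 = π·(0.004362 m)²/4 = 1.494e-05 m².
Restated in SI base units: W = 175.1 N, H = 2.635e+08 Pa, K = 2.976e-05.
Allowed volume V_lim = h_lim·A = 6.191e-06 · 1.494e-05 = 9.252e-11 m³.
Life L = V_lim·H/(K·W) = 9.252e-11 · 2.635e+08 / (2.976e-05 · 175.1) = 4.679 m.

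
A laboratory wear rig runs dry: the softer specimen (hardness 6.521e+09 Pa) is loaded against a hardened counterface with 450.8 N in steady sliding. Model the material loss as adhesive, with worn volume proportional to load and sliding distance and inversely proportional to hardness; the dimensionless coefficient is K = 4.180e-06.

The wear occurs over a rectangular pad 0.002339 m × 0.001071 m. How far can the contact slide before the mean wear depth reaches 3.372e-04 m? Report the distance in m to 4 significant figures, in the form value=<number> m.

The computation keeps full precision; the intermediates appear rounded — one last rounding: four significant digits.
Contact area A = 0.002339 m × 0.001071 m = 2.505e-06 m².
Restated in SI base units: W = 450.8 N, H = 6.521e+09 Pa, K = 4.180e-06.
Limit volume V_lim = h_lim·A = 3.372e-04 · 2.505e-06 = 8.447e-10 m³.
Inverting, life L = V_lim·H/(K·W) = 8.447e-10 · 6.521e+09 / (4.180e-06 · 450.8) = 2923 m.

value=2923 m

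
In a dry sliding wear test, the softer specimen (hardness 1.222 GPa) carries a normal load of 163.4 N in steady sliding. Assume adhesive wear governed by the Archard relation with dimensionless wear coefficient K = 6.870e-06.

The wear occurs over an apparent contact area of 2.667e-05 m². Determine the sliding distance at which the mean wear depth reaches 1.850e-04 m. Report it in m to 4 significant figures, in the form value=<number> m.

value=5371 m

Intermediate values are shown rounded; every step keeps full precision; one final rounding: 4 significant digits.
Convert: Hardness H = 1.222 GPa = 1.222e+09 Pa.
In SI base units: W = 163.4 N, H = 1.222e+09 Pa, K = 6.870e-06.
Wearable volume V_lim = h_lim·A = 1.850e-04 · 2.667e-05 = 4.934e-09 m³.
Sliding life L = V_lim·H/(K·W) = 4.934e-09 · 1.222e+09 / (6.870e-06 · 163.4) = 5371 m.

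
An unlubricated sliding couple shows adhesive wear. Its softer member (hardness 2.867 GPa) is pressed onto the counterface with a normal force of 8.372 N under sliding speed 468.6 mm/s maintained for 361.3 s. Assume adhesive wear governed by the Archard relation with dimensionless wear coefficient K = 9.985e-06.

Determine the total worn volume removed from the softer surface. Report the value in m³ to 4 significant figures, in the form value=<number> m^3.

value=4.937e-12 m^3

Printed values are rounded. All arithmetic maintains full precision, and one final rounding to four significant digits.
Sliding speed v = 468.6 mm/s = 0.4686 m/s. Distance covered L = v·t = 0.4686 m/s × 361.3 s = 169.3 m.
Hardness H = 2.867 GPa = 2.867e+09 Pa.
As SI base values: W = 8.372 N, H = 2.867e+09 Pa, K = 9.985e-06.
Apply Archard: V = K·W·L/H = 9.985e-06 · 8.372 · 169.3 / 2.867e+09 = 4.937e-12 m³.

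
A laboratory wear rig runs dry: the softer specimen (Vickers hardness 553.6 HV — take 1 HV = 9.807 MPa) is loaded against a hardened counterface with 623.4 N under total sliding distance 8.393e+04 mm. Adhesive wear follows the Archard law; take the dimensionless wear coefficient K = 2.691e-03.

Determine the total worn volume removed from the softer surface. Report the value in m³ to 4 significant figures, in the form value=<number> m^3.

value=2.593e-08 m^3

Each operation runs at full precision, and the intermediates are displayed rounded. Rounded once at the end: four significant figures.
Convert: Sliding distance L = 8.393e+04 mm = 83.93 m.
Convert: Hardness H = 553.6 HV × 9.807 MPa/HV = 5429 MPa = 5.429e+09 Pa.
Collected in SI base units: W = 623.4 N, H = 5.429e+09 Pa, K = 2.691e-03.
Worn volume V = K·W·L/H = 2.691e-03 · 623.4 · 83.93 / 5.429e+09 = 2.593e-08 m³.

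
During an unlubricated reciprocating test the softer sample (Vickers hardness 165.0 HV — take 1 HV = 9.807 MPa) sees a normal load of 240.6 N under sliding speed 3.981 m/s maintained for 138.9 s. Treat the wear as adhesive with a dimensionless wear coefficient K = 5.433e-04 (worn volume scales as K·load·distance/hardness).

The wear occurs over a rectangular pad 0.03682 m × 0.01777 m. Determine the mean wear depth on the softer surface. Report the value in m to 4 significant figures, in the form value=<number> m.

The intermediates are printed rounded — the algebra runs at exact precision — a single final rounding to 4 significant figures.
Convert: Distance L = v·t = 3.981 m/s × 138.9 s = 553.0 m.
Convert: Hardness H = 165.0 HV × 9.807 MPa/HV = 1618 MPa = 1.618e+09 Pa.
Convert: Contact area A = 0.03682 m × 0.01777 m = 6.543e-04 m².
Expressed in SI base units: W = 240.6 N, H = 1.618e+09 Pa, K = 5.433e-04.
By Archard's law, V = K·W·L/H = 5.433e-04 · 240.6 · 553.0 / 1.618e+09 = 4.467e-08 m³.
Depth of wear h = V/A = 4.467e-08 / 6.543e-04 = 6.827e-05 m.

value=6.827e-05 m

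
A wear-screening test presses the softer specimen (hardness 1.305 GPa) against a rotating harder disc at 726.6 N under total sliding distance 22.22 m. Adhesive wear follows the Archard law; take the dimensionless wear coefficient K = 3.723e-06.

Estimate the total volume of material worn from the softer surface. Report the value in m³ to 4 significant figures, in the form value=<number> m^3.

The intermediates are shown rounded — the algebra keeps full precision; rounded once at the end: 4 significant digits.
Hardness H = 1.305 GPa = 1.305e+09 Pa.
In SI base units, W = 726.6 N, H = 1.305e+09 Pa, K = 3.723e-06.
Volume removed: V = K·W·L/H = 3.723e-06 · 726.6 · 22.22 / 1.305e+09 = 4.606e-11 m³.

value=4.606e-11 m^3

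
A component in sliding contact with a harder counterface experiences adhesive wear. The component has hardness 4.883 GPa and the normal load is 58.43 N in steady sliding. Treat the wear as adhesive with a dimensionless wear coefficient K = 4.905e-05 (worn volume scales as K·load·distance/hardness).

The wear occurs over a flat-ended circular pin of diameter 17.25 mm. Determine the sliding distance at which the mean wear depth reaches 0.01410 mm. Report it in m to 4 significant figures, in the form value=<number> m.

Printed values are rounded, and all working math runs at exact precision. Rounded just once to 4 significant digits.
Hardness H = 4.883 GPa = 4.883e+09 Pa.
Pin diameter d = 17.25 mm = 0.01725 m. Contact area A = π·d²/4 = π·(0.01725 m)²/4 = 2.337e-04 m².
Depth limit h_lim = 0.01410 mm = 1.410e-05 m.
In SI base units: W = 58.43 N, H = 4.883e+09 Pa, K = 4.905e-05.
Allowed volume V_lim = h_lim·A = 1.410e-05 · 2.337e-04 = 3.295e-09 m³.
So the life L = V_lim·H/(K·W) = 3.295e-09 · 4.883e+09 / (4.905e-05 · 58.43) = 5614 m.

value=5614 m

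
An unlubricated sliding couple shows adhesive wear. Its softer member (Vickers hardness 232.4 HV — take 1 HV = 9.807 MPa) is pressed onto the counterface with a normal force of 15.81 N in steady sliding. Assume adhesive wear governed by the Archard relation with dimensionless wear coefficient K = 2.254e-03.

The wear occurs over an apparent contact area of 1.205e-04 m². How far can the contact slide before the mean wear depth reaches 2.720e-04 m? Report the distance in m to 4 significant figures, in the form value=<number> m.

Every step runs at full precision, and intermediate values appear rounded. Rounded once at the end, at 4 significant figures.
Hardness H = 232.4 HV × 9.807 MPa/HV = 2279 MPa = 2.279e+09 Pa.
Restated in SI base units: W = 15.81 N, H = 2.279e+09 Pa, K = 2.254e-03.
Wearable volume V_lim = h_lim·A = 2.720e-04 · 1.205e-04 = 3.278e-08 m³.
Sliding life L = V_lim·H/(K·W) = 3.278e-08 · 2.279e+09 / (2.254e-03 · 15.81) = 2096 m.

value=2096 m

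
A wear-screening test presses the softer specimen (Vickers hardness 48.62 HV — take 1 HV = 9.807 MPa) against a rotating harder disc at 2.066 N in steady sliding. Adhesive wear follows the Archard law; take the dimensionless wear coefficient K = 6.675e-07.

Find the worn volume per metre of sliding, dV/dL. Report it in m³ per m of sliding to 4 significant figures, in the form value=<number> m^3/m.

value=2.892e-15 m^3/m

Every step maintains full float precision; intermediates are shown rounded — a lone final rounding to four significant figures.
Convert: Hardness H = 48.62 HV × 9.807 MPa/HV = 476.8 MPa = 4.768e+08 Pa.
In SI base units: W = 2.066 N, H = 4.768e+08 Pa, K = 6.675e-07.
Sliding wear rate dV/dL = K·W/H: 6.675e-07 · 2.066 / 4.768e+08 = 2.892e-15 m³/m.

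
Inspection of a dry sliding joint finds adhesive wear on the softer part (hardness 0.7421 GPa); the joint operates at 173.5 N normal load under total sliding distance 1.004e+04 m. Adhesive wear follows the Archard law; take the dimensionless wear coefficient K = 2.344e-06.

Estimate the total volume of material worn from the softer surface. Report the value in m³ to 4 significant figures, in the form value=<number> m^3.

value=5.502e-09 m^3

The computation holds full float precision; intermediates are displayed rounded — rounded just once to four significant figures.
Convert: Hardness H = 0.7421 GPa = 7.421e+08 Pa.
Restated in SI base units: W = 173.5 N, H = 7.421e+08 Pa, K = 2.344e-06.
Apply Archard: V = K·W·L/H = 2.344e-06 · 173.5 · 1.004e+04 / 7.421e+08 = 5.502e-09 m³.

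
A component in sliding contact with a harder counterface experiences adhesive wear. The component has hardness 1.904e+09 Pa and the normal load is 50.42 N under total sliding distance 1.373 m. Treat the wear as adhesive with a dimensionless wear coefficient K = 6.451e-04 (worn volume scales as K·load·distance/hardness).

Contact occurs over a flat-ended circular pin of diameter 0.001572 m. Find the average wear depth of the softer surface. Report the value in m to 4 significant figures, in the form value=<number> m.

The computation maintains exact precision, and the intermediates are printed rounded — one final rounding to four significant figures.
Contact area A = π·d²/4 = π·(0.001572 m)²/4 = 1.941e-06 m².
Working in SI base units: W = 50.42 N, H = 1.904e+09 Pa, K = 6.451e-04.
Volume removed: V = K·W·L/H = 6.451e-04 · 50.42 · 1.373 / 1.904e+09 = 2.345e-11 m³.
Mean depth h = V/A = 2.345e-11 / 1.941e-06 = 1.208e-05 m.

value=1.208e-05 m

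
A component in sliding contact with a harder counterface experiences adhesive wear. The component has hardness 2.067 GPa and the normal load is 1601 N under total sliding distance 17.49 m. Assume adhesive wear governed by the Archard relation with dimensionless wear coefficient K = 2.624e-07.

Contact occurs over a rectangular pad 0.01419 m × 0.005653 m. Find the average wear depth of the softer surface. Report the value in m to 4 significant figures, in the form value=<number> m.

value=4.431e-08 m

The intermediates are printed rounded; every step runs at full float precision; a lone final rounding to four significant digits.
Hardness H = 2.067 GPa = 2.067e+09 Pa.
Contact area A = 0.01419 m × 0.005653 m = 8.022e-05 m².
In SI base units, W = 1601 N, H = 2.067e+09 Pa, K = 2.624e-07.
Apply Archard: V = K·W·L/H = 2.624e-07 · 1601 · 17.49 / 2.067e+09 = 3.555e-12 m³.
Mean wear depth h = V/A = 3.555e-12 / 8.022e-05 = 4.431e-08 m.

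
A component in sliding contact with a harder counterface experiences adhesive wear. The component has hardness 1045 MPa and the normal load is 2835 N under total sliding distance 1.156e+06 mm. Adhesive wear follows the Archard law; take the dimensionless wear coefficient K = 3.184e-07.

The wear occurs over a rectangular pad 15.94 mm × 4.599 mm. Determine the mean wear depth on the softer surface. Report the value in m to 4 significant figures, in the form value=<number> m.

All working math runs at full precision, and displayed values are rounded, and one final rounding to four significant digits.
Convert: Distance covered L = 1.156e+06 mm = 1156 m.
Convert: Hardness H = 1045 MPa = 1.045e+09 Pa.
Convert: Pad sides 15.94 mm × 4.599 mm = 0.01594 m × 0.004599 m. Contact area A = 0.01594 m × 0.004599 m = 7.331e-05 m².
As SI base values: W = 2835 N, H = 1.045e+09 Pa, K = 3.184e-07.
By Archard's law, V = K·W·L/H = 3.184e-07 · 2835 · 1156 / 1.045e+09 = 9.985e-10 m³.
Mean depth h = V/A = 9.985e-10 / 7.331e-05 = 1.362e-05 m.

value=1.362e-05 m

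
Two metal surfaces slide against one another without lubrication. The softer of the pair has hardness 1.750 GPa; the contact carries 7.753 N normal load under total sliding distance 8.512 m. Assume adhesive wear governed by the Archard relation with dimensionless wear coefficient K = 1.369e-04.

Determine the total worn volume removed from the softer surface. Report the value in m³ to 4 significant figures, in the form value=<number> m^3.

value=5.163e-12 m^3

All arithmetic runs at full precision; the intermediates appear rounded; a lone final rounding: 4 significant digits.
Hardness H = 1.750 GPa = 1.750e+09 Pa.
As SI base values: W = 7.753 N, H = 1.750e+09 Pa, K = 1.369e-04.
Archard relation: V = K·W·L/H = 1.369e-04 · 7.753 · 8.512 / 1.750e+09 = 5.163e-12 m³.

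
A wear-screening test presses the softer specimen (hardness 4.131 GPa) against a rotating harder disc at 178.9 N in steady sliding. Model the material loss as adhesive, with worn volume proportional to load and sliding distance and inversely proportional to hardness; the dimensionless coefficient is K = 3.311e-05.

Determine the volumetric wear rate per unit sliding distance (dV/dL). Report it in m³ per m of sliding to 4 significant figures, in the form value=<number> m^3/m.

value=1.434e-12 m^3/m

All arithmetic keeps full precision — printed values are rounded, and rounded once at the end: four significant digits.
Convert: Hardness H = 4.131 GPa = 4.131e+09 Pa.
As SI base values: W = 178.9 N, H = 4.131e+09 Pa, K = 3.311e-05.
Volumetric rate dV/dL = K·W/H (independent of L): 3.311e-05 · 178.9 / 4.131e+09 = 1.434e-12 m³/m.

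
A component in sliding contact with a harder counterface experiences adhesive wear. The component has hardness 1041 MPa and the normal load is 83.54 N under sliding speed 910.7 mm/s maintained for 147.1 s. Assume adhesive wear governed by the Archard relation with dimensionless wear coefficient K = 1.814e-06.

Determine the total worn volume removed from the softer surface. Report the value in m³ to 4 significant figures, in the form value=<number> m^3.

value=1.950e-11 m^3

The algebra carries exact precision, and shown intermediates are rounded, and one final rounding, at 4 significant figures.
Sliding speed v = 910.7 mm/s = 0.9107 m/s. The distance L = v·t = 0.9107 m/s × 147.1 s = 134.0 m.
Hardness H = 1041 MPa = 1.041e+09 Pa.
As SI base values: W = 83.54 N, H = 1.041e+09 Pa, K = 1.814e-06.
Worn volume V = K·W·L/H = 1.814e-06 · 83.54 · 134.0 / 1.041e+09 = 1.950e-11 m³.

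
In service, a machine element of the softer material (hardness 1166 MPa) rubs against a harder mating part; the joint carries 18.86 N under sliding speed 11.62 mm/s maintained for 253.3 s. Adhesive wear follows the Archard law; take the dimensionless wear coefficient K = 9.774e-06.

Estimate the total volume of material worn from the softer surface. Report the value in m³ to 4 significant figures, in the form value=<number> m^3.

value=4.653e-13 m^3

All working math carries full float precision. The intermediates are displayed rounded. Rounded once at the end: four significant figures.
Sliding speed v = 11.62 mm/s = 0.01162 m/s. The distance L = v·t = 0.01162 m/s × 253.3 s = 2.943 m.
Hardness H = 1166 MPa = 1.166e+09 Pa.
Restated in SI base units: W = 18.86 N, H = 1.166e+09 Pa, K = 9.774e-06.
Archard relation: V = K·W·L/H = 9.774e-06 · 18.86 · 2.943 / 1.166e+09 = 4.653e-13 m³.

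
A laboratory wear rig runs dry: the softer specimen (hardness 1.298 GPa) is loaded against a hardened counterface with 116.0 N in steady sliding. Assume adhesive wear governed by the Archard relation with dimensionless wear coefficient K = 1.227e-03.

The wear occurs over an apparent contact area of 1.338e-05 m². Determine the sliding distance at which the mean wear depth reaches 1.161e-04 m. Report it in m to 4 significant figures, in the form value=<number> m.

The intermediates are printed rounded; each operation carries exact precision; rounded once at the end to 4 significant digits.
Convert: Hardness H = 1.298 GPa = 1.298e+09 Pa.
SI base units throughout: W = 116.0 N, H = 1.298e+09 Pa, K = 1.227e-03.
Volume at the limit: V_lim = h_lim·A = 1.161e-04 · 1.338e-05 = 1.553e-09 m³.
Inverting, life L = V_lim·H/(K·W) = 1.553e-09 · 1.298e+09 / (1.227e-03 · 116.0) = 14.17 m.

value=14.17 m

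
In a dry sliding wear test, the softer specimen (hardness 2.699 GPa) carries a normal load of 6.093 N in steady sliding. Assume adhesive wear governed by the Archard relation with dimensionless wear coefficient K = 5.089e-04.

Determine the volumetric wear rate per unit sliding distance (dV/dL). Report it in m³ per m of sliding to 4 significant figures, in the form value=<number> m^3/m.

value=1.149e-12 m^3/m

Quoted intermediates are rounded — the computation carries full float precision — a single final rounding, at 4 significant figures.
Hardness H = 2.699 GPa = 2.699e+09 Pa.
Restated in SI base units: W = 6.093 N, H = 2.699e+09 Pa, K = 5.089e-04.
The wear rate dV/dL = K·W/H — distance-free: 5.089e-04 · 6.093 / 2.699e+09 = 1.149e-12 m³/m.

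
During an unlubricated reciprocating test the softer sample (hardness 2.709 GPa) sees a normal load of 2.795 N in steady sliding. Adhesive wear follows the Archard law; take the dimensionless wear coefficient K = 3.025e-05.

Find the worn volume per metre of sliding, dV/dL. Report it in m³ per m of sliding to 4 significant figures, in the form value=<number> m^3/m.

The intermediates appear rounded; every step holds full precision, and one last rounding to 4 significant figures.
Hardness H = 2.709 GPa = 2.709e+09 Pa.
In SI base units: W = 2.795 N, H = 2.709e+09 Pa, K = 3.025e-05.
Rate of wear dV/dL = K·W/H, so: 3.025e-05 · 2.795 / 2.709e+09 = 3.121e-14 m³/m.

value=3.121e-14 m^3/m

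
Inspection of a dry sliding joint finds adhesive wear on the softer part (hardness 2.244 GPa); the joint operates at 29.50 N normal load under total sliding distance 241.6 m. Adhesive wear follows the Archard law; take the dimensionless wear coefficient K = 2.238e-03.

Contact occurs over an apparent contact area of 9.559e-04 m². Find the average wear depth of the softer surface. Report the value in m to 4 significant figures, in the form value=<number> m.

value=7.436e-06 m

The algebra maintains exact precision, and the intermediates appear rounded — one final rounding, at 4 significant digits.
Hardness H = 2.244 GPa = 2.244e+09 Pa.
In SI base units: W = 29.50 N, H = 2.244e+09 Pa, K = 2.238e-03.
By Archard's law, V = K·W·L/H = 2.238e-03 · 29.50 · 241.6 / 2.244e+09 = 7.108e-09 m³.
Mean depth h = V/A = 7.108e-09 / 9.559e-04 = 7.436e-06 m.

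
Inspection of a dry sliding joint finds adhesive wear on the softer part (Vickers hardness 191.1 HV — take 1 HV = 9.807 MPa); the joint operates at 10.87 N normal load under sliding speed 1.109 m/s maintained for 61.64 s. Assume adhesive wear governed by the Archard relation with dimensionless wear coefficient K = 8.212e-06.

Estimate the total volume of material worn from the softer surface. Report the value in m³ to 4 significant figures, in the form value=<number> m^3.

value=3.256e-12 m^3

All arithmetic runs at full precision. Displayed values are rounded, and rounded once at the end to 4 significant figures.
Distance covered L = v·t = 1.109 m/s × 61.64 s = 68.36 m.
Hardness H = 191.1 HV × 9.807 MPa/HV = 1874 MPa = 1.874e+09 Pa.
As SI base values: W = 10.87 N, H = 1.874e+09 Pa, K = 8.212e-06.
Wear volume V = K·W·L/H = 8.212e-06 · 10.87 · 68.36 / 1.874e+09 = 3.256e-12 m³.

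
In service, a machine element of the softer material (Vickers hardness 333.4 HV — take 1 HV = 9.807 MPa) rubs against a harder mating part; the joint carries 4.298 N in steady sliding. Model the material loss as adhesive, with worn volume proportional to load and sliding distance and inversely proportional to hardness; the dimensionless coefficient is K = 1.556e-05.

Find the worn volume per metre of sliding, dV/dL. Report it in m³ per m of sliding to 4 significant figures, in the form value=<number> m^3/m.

value=2.045e-14 m^3/m

Intermediate values are shown rounded; all arithmetic runs at full float precision; rounded once at the end to four significant figures.
Hardness H = 333.4 HV × 9.807 MPa/HV = 3270 MPa = 3.270e+09 Pa.
Expressed in SI base units: W = 4.298 N, H = 3.270e+09 Pa, K = 1.556e-05.
Sliding wear rate dV/dL = K·W/H (independent of L): 1.556e-05 · 4.298 / 3.270e+09 = 2.045e-14 m³/m.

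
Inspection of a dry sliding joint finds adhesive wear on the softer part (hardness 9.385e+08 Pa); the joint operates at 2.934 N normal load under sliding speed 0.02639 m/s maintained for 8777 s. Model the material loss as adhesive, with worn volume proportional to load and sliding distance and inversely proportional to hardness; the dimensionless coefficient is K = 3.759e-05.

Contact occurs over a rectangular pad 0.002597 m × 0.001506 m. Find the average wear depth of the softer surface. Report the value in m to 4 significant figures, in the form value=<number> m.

Every step carries full precision, and intermediate values are displayed rounded. Rounded once at the end to four significant digits.
The distance L = v·t = 0.02639 m/s × 8777 s = 231.6 m.
Contact area A = 0.002597 m × 0.001506 m = 3.911e-06 m².
In SI base units, W = 2.934 N, H = 9.385e+08 Pa, K = 3.759e-05.
Volume removed: V = K·W·L/H = 3.759e-05 · 2.934 · 231.6 / 9.385e+08 = 2.722e-11 m³.
Wear depth h = V/A = 2.722e-11 / 3.911e-06 = 6.960e-06 m.

value=6.960e-06 m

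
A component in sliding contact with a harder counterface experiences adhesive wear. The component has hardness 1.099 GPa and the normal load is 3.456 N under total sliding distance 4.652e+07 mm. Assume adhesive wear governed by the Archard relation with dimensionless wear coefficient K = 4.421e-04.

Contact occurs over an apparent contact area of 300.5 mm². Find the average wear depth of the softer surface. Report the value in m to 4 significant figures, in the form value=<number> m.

value=2.152e-04 m

Every step keeps exact precision; intermediates are printed rounded. Rounded once at the end: 4 significant digits.
Convert: Sliding distance L = 4.652e+07 mm = 4.652e+04 m.
Convert: Hardness H = 1.099 GPa = 1.099e+09 Pa.
Convert: Contact area A = 300.5 mm² = 3.005e-04 m².
As SI base values: W = 3.456 N, H = 1.099e+09 Pa, K = 4.421e-04.
Volume removed: V = K·W·L/H = 4.421e-04 · 3.456 · 4.652e+04 / 1.099e+09 = 6.467e-08 m³.
Average depth h = V/A = 6.467e-08 / 3.005e-04 = 2.152e-04 m.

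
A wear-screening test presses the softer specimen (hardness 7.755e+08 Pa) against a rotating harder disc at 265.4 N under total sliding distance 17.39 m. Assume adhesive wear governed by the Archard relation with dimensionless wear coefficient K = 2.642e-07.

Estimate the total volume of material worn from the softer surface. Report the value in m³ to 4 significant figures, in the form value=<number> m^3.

The computation carries exact precision. Intermediates are printed rounded, and rounded once at the end: four significant figures.
In SI base units: W = 265.4 N, H = 7.755e+08 Pa, K = 2.642e-07.
Wear volume V = K·W·L/H = 2.642e-07 · 265.4 · 17.39 / 7.755e+08 = 1.572e-12 m³.

value=1.572e-12 m^3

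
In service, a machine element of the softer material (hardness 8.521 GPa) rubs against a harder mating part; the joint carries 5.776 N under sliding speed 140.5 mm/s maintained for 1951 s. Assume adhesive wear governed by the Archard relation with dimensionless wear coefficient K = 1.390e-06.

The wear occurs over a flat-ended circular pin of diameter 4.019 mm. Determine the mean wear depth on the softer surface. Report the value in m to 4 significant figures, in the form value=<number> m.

value=2.036e-08 m

Each operation keeps full precision. Intermediates are shown rounded — one final rounding, at four significant figures.
Convert: Sliding speed v = 140.5 mm/s = 0.1405 m/s. Sliding distance L = v·t = 0.1405 m/s × 1951 s = 274.1 m.
Convert: Hardness H = 8.521 GPa = 8.521e+09 Pa.
Convert: Pin diameter d = 4.019 mm = 0.004019 m. Contact area A = π·d²/4 = π·(0.004019 m)²/4 = 1.269e-05 m².
As SI base values: W = 5.776 N, H = 8.521e+09 Pa, K = 1.390e-06.
The Archard volume V = K·W·L/H = 1.390e-06 · 5.776 · 274.1 / 8.521e+09 = 2.583e-13 m³.
Average depth h = V/A = 2.583e-13 / 1.269e-05 = 2.036e-08 m.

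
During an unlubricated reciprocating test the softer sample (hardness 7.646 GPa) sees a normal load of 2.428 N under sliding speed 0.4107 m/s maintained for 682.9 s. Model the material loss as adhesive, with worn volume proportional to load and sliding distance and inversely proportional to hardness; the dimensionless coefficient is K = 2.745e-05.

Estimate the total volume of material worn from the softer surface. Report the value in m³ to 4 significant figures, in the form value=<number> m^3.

value=2.445e-12 m^3

All working math maintains exact precision, and quoted intermediates are rounded; a lone final rounding, at four significant figures.
Convert: Distance L = v·t = 0.4107 m/s × 682.9 s = 280.5 m.
Convert: Hardness H = 7.646 GPa = 7.646e+09 Pa.
Expressed in SI base units: W = 2.428 N, H = 7.646e+09 Pa, K = 2.745e-05.
Archard relation: V = K·W·L/H = 2.745e-05 · 2.428 · 280.5 / 7.646e+09 = 2.445e-12 m³.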